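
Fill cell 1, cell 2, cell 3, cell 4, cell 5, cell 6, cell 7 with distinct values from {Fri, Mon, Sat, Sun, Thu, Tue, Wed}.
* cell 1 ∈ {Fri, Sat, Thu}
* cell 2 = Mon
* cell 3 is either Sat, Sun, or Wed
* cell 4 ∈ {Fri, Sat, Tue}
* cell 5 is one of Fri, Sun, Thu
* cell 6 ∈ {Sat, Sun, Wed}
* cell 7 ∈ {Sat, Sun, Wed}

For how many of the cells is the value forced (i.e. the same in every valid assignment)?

2

cell 2 has just one choice, so cell 2 = Mon.
The 6 still-open variables together cover exactly {Fri, Sat, Sun, Thu, Tue, Wed} — 6 values for 6 variables — and Tue appears only in cell 4's list, so cell 4 = Tue.
cell 3, cell 6, cell 7 between them cover only {Sat, Sun, Wed} — a naked triple. Remove those values from cell 1, cell 5.
Determined: cell 2=Mon, cell 4=Tue. The other cells each still have more than one consistent value. That makes 2.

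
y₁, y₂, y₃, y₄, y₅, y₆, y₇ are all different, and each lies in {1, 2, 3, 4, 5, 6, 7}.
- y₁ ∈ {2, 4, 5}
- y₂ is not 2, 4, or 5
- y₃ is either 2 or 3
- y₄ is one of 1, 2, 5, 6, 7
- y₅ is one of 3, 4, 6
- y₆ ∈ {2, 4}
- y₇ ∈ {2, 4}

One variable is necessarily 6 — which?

y₅

y₆ and y₇ between them cover only {2, 4} — a naked pair. Remove those values from y₁, y₃, y₄, y₅.
That leaves y₁ = 5. Eliminate 5 elsewhere: y₄.
y₃ must be 3 (only option left). Remove 3 from y₂, y₅.
So 6 goes to y₅.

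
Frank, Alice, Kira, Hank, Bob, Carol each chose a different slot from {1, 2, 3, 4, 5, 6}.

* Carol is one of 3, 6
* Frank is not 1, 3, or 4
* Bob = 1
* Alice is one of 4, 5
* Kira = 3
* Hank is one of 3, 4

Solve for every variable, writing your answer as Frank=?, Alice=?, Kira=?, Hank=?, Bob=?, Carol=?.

Kira's domain is down to {3}, so Kira = 3. Remove 3 from Hank, Carol.
Hank has just one choice, so Hank = 4. Eliminate 4 elsewhere: Alice.
Bob must be 1 (only option left).
Carol must be 6 (only option left). Strike 6 from Frank.
Alice's domain is down to {5}, so Alice = 5. So Frank can't be 5.
Frank must be 2 (only option left).

Frank=2, Alice=5, Kira=3, Hank=4, Bob=1, Carol=6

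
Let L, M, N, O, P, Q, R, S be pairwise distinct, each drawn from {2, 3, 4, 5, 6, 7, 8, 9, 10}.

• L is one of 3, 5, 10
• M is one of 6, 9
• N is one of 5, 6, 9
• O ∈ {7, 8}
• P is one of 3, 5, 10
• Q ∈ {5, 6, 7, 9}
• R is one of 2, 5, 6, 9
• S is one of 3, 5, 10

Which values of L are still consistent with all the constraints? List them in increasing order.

Among the 8 variables, 2 fits only R (and all 8 values in {2, 3, 5, 6, 7, 8, 9, 10} must be used), so R = 2.
The 7 still-open variables draw from only 7 values {3, 5, 6, 7, 8, 9, 10}, so each is used; only O can be 8, hence O = 8.
The 6 still-open variables draw from only 6 values {3, 5, 6, 7, 9, 10}, so each is used; only Q can be 7, hence Q = 7.
The 3 variables L, P, S are confined to {3, 5, 10}, which locks those values in; drop them from N.
No further eliminations apply; L can still be any of 3, 5, 10.

3, 5, 10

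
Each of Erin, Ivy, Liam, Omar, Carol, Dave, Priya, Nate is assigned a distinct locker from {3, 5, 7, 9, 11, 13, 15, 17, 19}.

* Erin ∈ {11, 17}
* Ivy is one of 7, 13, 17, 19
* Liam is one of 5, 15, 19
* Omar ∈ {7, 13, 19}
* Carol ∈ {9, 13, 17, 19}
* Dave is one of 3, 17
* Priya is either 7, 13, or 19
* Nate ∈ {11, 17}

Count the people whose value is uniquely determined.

Erin and Nate share exactly the 2 values {11, 17}; by pigeonhole those values go to them, so strike 11, 17 from Ivy, Carol, Dave.
Dave has just one choice, so Dave = 3.
The 3 variables Ivy, Omar, Priya are confined to {7, 13, 19}, which locks those values in; drop them from Liam, Carol.
Carol's domain is down to {9}, so Carol = 9.
Determined: Carol=9, Dave=3. The other people each still have more than one consistent value. That makes 2.

2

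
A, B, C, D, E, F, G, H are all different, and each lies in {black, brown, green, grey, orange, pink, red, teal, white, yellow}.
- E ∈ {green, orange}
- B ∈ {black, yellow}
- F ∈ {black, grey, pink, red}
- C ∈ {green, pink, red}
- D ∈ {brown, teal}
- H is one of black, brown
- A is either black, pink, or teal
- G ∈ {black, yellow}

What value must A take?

pink

B and G share exactly the 2 values {black, yellow}; by pigeonhole those values go to them, so strike black, yellow from A, F, H.
H has just one choice, so H = brown. Strike brown from D.
D has just one choice, so D = teal. Eliminate teal elsewhere: A.
So A = pink.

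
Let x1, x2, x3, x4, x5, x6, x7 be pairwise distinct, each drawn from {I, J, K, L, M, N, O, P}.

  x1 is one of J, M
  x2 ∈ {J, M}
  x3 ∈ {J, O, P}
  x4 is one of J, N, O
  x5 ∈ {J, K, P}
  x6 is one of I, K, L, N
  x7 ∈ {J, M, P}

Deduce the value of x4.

N

x1 and x2 share exactly the 2 values {J, M}; by pigeonhole those values go to them, so strike J, M from x3, x4, x5, x7.
x7 must be P (only option left). Eliminate P elsewhere: x3, x5.
x3 must be O (only option left). Remove O from x4.
So x4 = N.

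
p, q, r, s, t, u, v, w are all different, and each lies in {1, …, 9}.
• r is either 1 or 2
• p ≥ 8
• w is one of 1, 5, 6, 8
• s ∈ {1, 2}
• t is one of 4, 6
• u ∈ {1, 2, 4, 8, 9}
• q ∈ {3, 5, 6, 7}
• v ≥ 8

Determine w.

The 2 variables p and v are confined to {8, 9}, which locks those values in; drop them from u, w.
r and s share exactly the 2 values {1, 2}; by pigeonhole those values go to them, so strike 1, 2 from u, w.
u has just one choice, so u = 4. Eliminate 4 elsewhere: t.
That leaves t = 6. Eliminate 6 elsewhere: q, w.
So w = 5.

5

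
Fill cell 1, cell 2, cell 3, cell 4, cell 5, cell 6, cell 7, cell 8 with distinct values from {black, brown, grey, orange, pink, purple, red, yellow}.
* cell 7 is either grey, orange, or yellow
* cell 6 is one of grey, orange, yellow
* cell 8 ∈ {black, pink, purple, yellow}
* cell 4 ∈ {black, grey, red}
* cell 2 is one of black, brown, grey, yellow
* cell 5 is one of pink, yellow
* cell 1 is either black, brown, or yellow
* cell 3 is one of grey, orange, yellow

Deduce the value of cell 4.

red

The 8 variables together cover exactly {black, brown, grey, orange, pink, purple, red, yellow} — 8 values for 8 variables — and purple appears only in cell 8's list, so cell 8 = purple.
The 7 still-open variables together cover exactly {black, brown, grey, orange, pink, red, yellow} — 7 values for 7 variables — and pink appears only in cell 5's list, so cell 5 = pink.
The 6 still-open variables draw from only 6 values {black, brown, grey, orange, red, yellow}, so each is used; only cell 4 can be red, hence cell 4 = red.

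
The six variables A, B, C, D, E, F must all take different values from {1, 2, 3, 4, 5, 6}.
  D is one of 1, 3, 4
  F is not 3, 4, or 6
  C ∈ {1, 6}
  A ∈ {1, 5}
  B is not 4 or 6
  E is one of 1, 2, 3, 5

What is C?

6

The 6 variables together cover exactly {1, 2, 3, 4, 5, 6} — 6 values for 6 variables — and 4 appears only in D's list, so D = 4.
The 5 still-open variables together cover exactly {1, 2, 3, 5, 6} — 5 values for 5 variables — and 6 appears only in C's list, so C = 6.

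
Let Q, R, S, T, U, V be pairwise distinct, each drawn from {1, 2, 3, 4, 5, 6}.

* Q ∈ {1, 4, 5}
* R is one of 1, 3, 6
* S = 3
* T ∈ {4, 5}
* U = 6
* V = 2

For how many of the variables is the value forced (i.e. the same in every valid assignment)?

S must be 3 (only option left). So R can't be 3.
U's domain is down to {6}, so U = 6. Strike 6 from R.
V must be 2 (only option left).
R's domain is down to {1}, so R = 1. Eliminate 1 elsewhere: Q.
Determined: R=1, S=3, U=6, V=2. The other variables each still have more than one consistent value. That makes 4.

4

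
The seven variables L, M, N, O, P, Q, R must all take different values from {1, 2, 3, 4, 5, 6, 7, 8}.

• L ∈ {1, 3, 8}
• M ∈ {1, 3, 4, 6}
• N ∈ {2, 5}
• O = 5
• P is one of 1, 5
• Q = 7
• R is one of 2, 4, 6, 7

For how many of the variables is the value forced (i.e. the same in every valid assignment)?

O's domain is down to {5}, so O = 5. So N, P can't be 5.
P has just one choice, so P = 1. Eliminate 1 elsewhere: L, M.
Q's domain is down to {7}, so Q = 7. Remove 7 from R.
N's domain is down to {2}, so N = 2. Strike 2 from R.
Determined: N=2, O=5, P=1, Q=7. The other variables each still have more than one consistent value. That makes 4.

4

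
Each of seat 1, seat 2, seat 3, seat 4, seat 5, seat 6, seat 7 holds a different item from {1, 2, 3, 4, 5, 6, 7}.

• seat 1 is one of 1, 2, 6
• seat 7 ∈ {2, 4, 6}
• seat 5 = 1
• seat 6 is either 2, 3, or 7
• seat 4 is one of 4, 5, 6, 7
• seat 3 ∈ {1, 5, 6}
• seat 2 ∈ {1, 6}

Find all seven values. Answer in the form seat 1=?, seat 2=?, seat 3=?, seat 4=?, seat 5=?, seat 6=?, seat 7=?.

seat 5's domain is down to {1}, so seat 5 = 1. Eliminate 1 elsewhere: seat 1, seat 2, seat 3.
That leaves seat 2 = 6. Eliminate 6 elsewhere: seat 1, seat 3, seat 4, seat 7.
That leaves seat 3 = 5. Eliminate 5 elsewhere: seat 4.
seat 1's domain is down to {2}, so seat 1 = 2. Strike 2 from seat 6, seat 7.
seat 7 must be 4 (only option left). Remove 4 from seat 4.
seat 4's domain is down to {7}, so seat 4 = 7. Strike 7 from seat 6.
seat 6's domain is down to {3}, so seat 6 = 3.

seat 1=2, seat 2=6, seat 3=5, seat 4=7, seat 5=1, seat 6=3, seat 7=4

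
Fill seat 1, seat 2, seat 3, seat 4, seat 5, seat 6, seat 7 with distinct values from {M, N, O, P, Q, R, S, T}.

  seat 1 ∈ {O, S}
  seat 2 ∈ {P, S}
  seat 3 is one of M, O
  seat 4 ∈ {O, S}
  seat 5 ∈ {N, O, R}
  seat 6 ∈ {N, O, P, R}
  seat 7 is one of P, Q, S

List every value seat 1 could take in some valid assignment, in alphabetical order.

O, S

The 7 variables draw from only 7 values {M, N, O, P, Q, R, S}, so each is used; only seat 3 can be M, hence seat 3 = M.
The 6 still-open variables together cover exactly {N, O, P, Q, R, S} — 6 values for 6 variables — and Q appears only in seat 7's list, so seat 7 = Q.
The 2 variables seat 1 and seat 4 are confined to {O, S}, which locks those values in; drop them from seat 2, seat 5, seat 6.
seat 2's domain is down to {P}, so seat 2 = P. So seat 6 can't be P.
No further eliminations apply; seat 1 can still be any of O, S.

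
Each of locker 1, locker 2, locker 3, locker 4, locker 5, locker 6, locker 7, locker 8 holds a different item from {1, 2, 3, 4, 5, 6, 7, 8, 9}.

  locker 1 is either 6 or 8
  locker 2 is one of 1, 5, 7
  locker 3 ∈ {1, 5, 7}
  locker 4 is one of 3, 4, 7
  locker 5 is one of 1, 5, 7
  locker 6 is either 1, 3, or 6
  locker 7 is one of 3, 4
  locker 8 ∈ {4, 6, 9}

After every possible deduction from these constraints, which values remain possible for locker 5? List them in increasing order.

Among the 8 variables, 8 fits only locker 1 (and all 8 values in {1, 3, 4, 5, 6, 7, 8, 9} must be used), so locker 1 = 8.
Among the 7 still-open variables, 9 fits only locker 8 (and all 7 values in {1, 3, 4, 5, 6, 7, 9} must be used), so locker 8 = 9.
The 6 still-open variables draw from only 6 values {1, 3, 4, 5, 6, 7}, so each is used; only locker 6 can be 6, hence locker 6 = 6.
locker 2, locker 3, locker 5 share exactly the 3 values {1, 5, 7}; by pigeonhole those values go to them, so strike 1, 5, 7 from locker 4.
No further eliminations apply; locker 5 can still be any of 1, 5, 7.

1, 5, 7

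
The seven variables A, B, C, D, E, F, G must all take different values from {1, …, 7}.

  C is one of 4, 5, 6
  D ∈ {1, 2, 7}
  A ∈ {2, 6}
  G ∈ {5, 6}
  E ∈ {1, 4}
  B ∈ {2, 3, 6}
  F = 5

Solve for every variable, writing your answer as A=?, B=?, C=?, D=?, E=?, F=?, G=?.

A=2, B=3, C=4, D=7, E=1, F=5, G=6

F must be 5 (only option left). Remove 5 from C, G.
G must be 6 (only option left). So A, B, C can't be 6.
A has just one choice, so A = 2. So B, D can't be 2.
B's domain is down to {3}, so B = 3.
C must be 4 (only option left). So E can't be 4.
E has just one choice, so E = 1. So D can't be 1.
D must be 7 (only option left).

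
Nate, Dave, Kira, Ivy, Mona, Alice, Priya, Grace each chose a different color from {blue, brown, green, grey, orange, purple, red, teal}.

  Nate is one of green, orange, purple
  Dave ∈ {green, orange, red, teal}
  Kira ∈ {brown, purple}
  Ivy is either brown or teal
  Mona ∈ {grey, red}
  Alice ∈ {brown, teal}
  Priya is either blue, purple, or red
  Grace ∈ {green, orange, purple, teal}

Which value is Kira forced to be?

purple

The 8 variables draw from only 8 values {blue, brown, green, grey, orange, purple, red, teal}, so each is used; only Priya can be blue, hence Priya = blue.
The 7 still-open variables together cover exactly {brown, green, grey, orange, purple, red, teal} — 7 values for 7 variables — and grey appears only in Mona's list, so Mona = grey.
Among the 6 still-open variables, red fits only Dave (and all 6 values in {brown, green, orange, purple, red, teal} must be used), so Dave = red.
The 2 variables Ivy and Alice are confined to {brown, teal}, which locks those values in; drop them from Kira, Grace.
So Kira = purple.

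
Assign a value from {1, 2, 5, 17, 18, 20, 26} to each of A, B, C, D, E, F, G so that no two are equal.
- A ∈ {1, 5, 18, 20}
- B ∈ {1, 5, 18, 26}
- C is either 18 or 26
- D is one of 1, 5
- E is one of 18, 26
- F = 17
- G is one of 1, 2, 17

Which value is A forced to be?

F has just one choice, so F = 17. So G can't be 17.
The 6 still-open variables draw from only 6 values {1, 2, 5, 18, 20, 26}, so each is used; only G can be 2, hence G = 2.
The 5 still-open variables together cover exactly {1, 5, 18, 20, 26} — 5 values for 5 variables — and 20 appears only in A's list, so A = 20.

20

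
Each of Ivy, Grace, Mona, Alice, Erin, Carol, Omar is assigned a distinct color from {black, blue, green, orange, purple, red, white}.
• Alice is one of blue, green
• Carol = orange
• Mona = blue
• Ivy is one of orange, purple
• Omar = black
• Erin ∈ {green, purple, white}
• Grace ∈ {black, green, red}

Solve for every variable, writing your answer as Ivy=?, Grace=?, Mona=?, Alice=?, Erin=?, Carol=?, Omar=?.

Ivy=purple, Grace=red, Mona=blue, Alice=green, Erin=white, Carol=orange, Omar=black

Mona has just one choice, so Mona = blue. Remove blue from Alice.
Alice has just one choice, so Alice = green. Strike green from Grace, Erin.
Carol's domain is down to {orange}, so Carol = orange. Eliminate orange elsewhere: Ivy.
Omar's domain is down to {black}, so Omar = black. Eliminate black elsewhere: Grace.
That leaves Ivy = purple. So Erin can't be purple.
Grace must be red (only option left).
Erin must be white (only option left).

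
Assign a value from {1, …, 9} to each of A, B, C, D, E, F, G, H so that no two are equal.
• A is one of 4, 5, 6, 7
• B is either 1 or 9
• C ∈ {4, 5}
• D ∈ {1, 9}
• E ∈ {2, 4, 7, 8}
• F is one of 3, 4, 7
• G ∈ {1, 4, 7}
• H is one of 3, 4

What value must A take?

6

The 2 variables B and D are confined to {1, 9}, which locks those values in; drop them from G.
The 3 variables F, G, H are confined to {3, 4, 7}, which locks those values in; drop them from A, C, E.
C's domain is down to {5}, so C = 5. Strike 5 from A.
So A = 6.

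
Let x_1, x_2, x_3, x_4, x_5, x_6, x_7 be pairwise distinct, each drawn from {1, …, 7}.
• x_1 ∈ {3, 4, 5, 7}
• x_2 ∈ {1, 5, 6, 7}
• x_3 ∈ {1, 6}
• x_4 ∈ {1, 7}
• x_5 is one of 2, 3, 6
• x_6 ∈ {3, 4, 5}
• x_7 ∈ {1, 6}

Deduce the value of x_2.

5

Among the 7 variables, 2 fits only x_5 (and all 7 values in {1, 2, 3, 4, 5, 6, 7} must be used), so x_5 = 2.
x_3 and x_7 share exactly the 2 values {1, 6}; by pigeonhole those values go to them, so strike 1, 6 from x_2, x_4.
That leaves x_4 = 7. Remove 7 from x_1, x_2.
So x_2 = 5.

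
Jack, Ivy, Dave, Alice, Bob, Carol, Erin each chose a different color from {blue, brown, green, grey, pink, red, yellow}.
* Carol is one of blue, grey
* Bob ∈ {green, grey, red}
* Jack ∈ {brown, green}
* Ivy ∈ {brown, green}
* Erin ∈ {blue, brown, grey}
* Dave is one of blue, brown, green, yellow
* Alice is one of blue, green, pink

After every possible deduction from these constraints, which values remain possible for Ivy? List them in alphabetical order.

The 7 variables together cover exactly {blue, brown, green, grey, pink, red, yellow} — 7 values for 7 variables — and pink appears only in Alice's list, so Alice = pink.
The 6 still-open variables together cover exactly {blue, brown, green, grey, red, yellow} — 6 values for 6 variables — and red appears only in Bob's list, so Bob = red.
Among the 5 still-open variables, yellow fits only Dave (and all 5 values in {blue, brown, green, grey, yellow} must be used), so Dave = yellow.
Jack and Ivy between them cover only {brown, green} — a naked pair. Remove those values from Erin.
No further eliminations apply; Ivy can still be any of brown, green.

brown, green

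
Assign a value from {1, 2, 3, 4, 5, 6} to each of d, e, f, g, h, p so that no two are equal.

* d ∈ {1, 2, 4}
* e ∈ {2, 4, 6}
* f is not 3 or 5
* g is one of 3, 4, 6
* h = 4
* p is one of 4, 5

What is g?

3

h must be 4 (only option left). Remove 4 from d, e, f, g, p.
p's domain is down to {5}, so p = 5.
The 4 still-open variables together cover exactly {1, 2, 3, 6} — 4 values for 4 variables — and 3 appears only in g's list, so g = 3.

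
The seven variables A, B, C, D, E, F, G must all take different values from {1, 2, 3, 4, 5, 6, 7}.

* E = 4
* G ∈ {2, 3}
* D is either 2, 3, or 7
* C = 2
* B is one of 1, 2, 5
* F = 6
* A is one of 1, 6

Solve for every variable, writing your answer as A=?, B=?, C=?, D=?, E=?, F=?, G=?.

C's domain is down to {2}, so C = 2. Eliminate 2 elsewhere: B, D, G.
That leaves E = 4.
That leaves F = 6. Remove 6 from A.
That leaves G = 3. Strike 3 from D.
That leaves A = 1. Eliminate 1 elsewhere: B.
That leaves B = 5.
D's domain is down to {7}, so D = 7.

A=1, B=5, C=2, D=7, E=4, F=6, G=3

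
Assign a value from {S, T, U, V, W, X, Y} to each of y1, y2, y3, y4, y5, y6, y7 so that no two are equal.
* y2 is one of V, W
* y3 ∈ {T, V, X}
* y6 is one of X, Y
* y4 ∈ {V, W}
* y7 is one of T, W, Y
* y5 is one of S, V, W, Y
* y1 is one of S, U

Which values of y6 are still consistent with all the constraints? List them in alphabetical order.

X, Y

The 7 variables together cover exactly {S, T, U, V, W, X, Y} — 7 values for 7 variables — and U appears only in y1's list, so y1 = U.
Among the 6 still-open variables, S fits only y5 (and all 6 values in {S, T, V, W, X, Y} must be used), so y5 = S.
y2 and y4 share exactly the 2 values {V, W}; by pigeonhole those values go to them, so strike V, W from y3, y7.
No further eliminations apply; y6 can still be any of X, Y.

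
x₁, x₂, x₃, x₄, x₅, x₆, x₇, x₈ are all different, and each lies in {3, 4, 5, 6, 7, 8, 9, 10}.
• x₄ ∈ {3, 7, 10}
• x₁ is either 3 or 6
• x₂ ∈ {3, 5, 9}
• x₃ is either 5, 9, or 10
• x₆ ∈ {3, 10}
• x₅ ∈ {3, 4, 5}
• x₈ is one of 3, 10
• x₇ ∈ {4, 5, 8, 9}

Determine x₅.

Among the 8 variables, 6 fits only x₁ (and all 8 values in {3, 4, 5, 6, 7, 8, 9, 10} must be used), so x₁ = 6.
The 7 still-open variables together cover exactly {3, 4, 5, 7, 8, 9, 10} — 7 values for 7 variables — and 7 appears only in x₄'s list, so x₄ = 7.
The 6 still-open variables together cover exactly {3, 4, 5, 8, 9, 10} — 6 values for 6 variables — and 8 appears only in x₇'s list, so x₇ = 8.
Among the 5 still-open variables, 4 fits only x₅ (and all 5 values in {3, 4, 5, 9, 10} must be used), so x₅ = 4.

4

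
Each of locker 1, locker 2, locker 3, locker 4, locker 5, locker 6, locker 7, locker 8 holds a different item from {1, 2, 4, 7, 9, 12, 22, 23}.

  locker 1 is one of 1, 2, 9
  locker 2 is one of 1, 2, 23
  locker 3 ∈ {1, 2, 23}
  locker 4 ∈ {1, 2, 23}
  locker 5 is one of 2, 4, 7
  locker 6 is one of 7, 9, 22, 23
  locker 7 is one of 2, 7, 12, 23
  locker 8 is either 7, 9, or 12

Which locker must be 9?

The 8 variables together cover exactly {1, 2, 4, 7, 9, 12, 22, 23} — 8 values for 8 variables — and 4 appears only in locker 5's list, so locker 5 = 4.
Among the 7 still-open variables, 22 fits only locker 6 (and all 7 values in {1, 2, 7, 9, 12, 22, 23} must be used), so locker 6 = 22.
locker 2, locker 3, locker 4 between them cover only {1, 2, 23} — a naked triple. Remove those values from locker 1, locker 7.
So 9 goes to locker 1.

locker 1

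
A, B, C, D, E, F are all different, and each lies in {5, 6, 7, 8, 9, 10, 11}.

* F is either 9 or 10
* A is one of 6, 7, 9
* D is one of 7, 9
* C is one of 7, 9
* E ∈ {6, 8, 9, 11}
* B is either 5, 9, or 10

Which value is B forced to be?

5

C and D share exactly the 2 values {7, 9}; by pigeonhole those values go to them, so strike 7, 9 from A, B, E, F.
A has just one choice, so A = 6. Strike 6 from E.
F has just one choice, so F = 10. Strike 10 from B.
So B = 5.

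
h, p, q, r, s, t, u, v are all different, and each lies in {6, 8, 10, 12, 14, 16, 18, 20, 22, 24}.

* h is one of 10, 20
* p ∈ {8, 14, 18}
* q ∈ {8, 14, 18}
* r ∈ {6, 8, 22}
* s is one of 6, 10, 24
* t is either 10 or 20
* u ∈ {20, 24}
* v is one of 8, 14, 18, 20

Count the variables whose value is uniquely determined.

3

Among the 8 variables, 22 fits only r (and all 8 values in {6, 8, 10, 14, 18, 20, 22, 24} must be used), so r = 22.
The 7 still-open variables together cover exactly {6, 8, 10, 14, 18, 20, 24} — 7 values for 7 variables — and 6 appears only in s's list, so s = 6.
Among the 6 still-open variables, 24 fits only u (and all 6 values in {8, 10, 14, 18, 20, 24} must be used), so u = 24.
h and t share exactly the 2 values {10, 20}; by pigeonhole those values go to them, so strike 10, 20 from v.
Determined: r=22, s=6, u=24. The other variables each still have more than one consistent value. That makes 3.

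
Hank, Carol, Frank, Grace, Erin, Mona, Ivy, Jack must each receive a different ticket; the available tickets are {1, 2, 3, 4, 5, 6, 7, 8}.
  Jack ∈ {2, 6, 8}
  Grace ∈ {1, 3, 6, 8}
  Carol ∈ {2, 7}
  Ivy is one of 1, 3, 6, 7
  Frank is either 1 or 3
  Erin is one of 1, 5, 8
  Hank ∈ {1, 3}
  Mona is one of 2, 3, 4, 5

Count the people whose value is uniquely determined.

2

Among the 8 variables, 4 fits only Mona (and all 8 values in {1, 2, 3, 4, 5, 6, 7, 8} must be used), so Mona = 4.
The 7 still-open variables together cover exactly {1, 2, 3, 5, 6, 7, 8} — 7 values for 7 variables — and 5 appears only in Erin's list, so Erin = 5.
Hank and Frank share exactly the 2 values {1, 3}; by pigeonhole those values go to them, so strike 1, 3 from Grace, Ivy.
Determined: Erin=5, Mona=4. The other people each still have more than one consistent value. That makes 2.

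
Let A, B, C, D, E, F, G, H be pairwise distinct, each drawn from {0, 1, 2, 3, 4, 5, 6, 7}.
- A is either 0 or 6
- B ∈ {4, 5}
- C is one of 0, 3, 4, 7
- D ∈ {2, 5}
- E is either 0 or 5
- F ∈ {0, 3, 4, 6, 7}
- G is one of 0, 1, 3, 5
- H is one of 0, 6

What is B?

4

Among the 8 variables, 1 fits only G (and all 8 values in {0, 1, 2, 3, 4, 5, 6, 7} must be used), so G = 1.
The 7 still-open variables together cover exactly {0, 2, 3, 4, 5, 6, 7} — 7 values for 7 variables — and 2 appears only in D's list, so D = 2.
The 2 variables A and H are confined to {0, 6}, which locks those values in; drop them from C, E, F.
E's domain is down to {5}, so E = 5. So B can't be 5.
So B = 4.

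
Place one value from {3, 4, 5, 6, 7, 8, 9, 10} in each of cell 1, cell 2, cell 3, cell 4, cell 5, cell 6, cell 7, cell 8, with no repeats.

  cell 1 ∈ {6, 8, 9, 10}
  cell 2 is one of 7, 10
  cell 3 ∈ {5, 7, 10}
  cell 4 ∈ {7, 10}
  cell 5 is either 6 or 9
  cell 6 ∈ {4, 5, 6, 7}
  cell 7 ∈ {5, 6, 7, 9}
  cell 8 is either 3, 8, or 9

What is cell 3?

Among the 8 variables, 3 fits only cell 8 (and all 8 values in {3, 4, 5, 6, 7, 8, 9, 10} must be used), so cell 8 = 3.
The 7 still-open variables draw from only 7 values {4, 5, 6, 7, 8, 9, 10}, so each is used; only cell 6 can be 4, hence cell 6 = 4.
The 6 still-open variables draw from only 6 values {5, 6, 7, 8, 9, 10}, so each is used; only cell 1 can be 8, hence cell 1 = 8.
The 2 variables cell 2 and cell 4 are confined to {7, 10}, which locks those values in; drop them from cell 3, cell 7.
So cell 3 = 5.

5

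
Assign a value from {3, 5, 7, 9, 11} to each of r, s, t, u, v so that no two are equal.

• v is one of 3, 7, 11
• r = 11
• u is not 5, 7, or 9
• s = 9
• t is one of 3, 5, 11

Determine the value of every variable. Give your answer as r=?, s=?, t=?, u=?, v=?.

r=11, s=9, t=5, u=3, v=7

r has just one choice, so r = 11. Eliminate 11 elsewhere: t, u, v.
s has just one choice, so s = 9.
u must be 3 (only option left). Eliminate 3 elsewhere: t, v.
v has just one choice, so v = 7.
t must be 5 (only option left).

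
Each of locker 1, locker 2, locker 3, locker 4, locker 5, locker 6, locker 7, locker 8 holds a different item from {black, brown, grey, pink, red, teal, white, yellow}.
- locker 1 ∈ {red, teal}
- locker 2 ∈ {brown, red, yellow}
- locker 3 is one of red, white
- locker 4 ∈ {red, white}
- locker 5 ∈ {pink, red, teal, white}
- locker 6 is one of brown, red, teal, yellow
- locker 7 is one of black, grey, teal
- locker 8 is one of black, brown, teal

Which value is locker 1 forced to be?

Among the 8 variables, grey fits only locker 7 (and all 8 values in {black, brown, grey, pink, red, teal, white, yellow} must be used), so locker 7 = grey.
The 7 still-open variables together cover exactly {black, brown, pink, red, teal, white, yellow} — 7 values for 7 variables — and black appears only in locker 8's list, so locker 8 = black.
The 6 still-open variables together cover exactly {brown, pink, red, teal, white, yellow} — 6 values for 6 variables — and pink appears only in locker 5's list, so locker 5 = pink.
The 2 variables locker 3 and locker 4 are confined to {red, white}, which locks those values in; drop them from locker 1, locker 2, locker 6.
So locker 1 = teal.

teal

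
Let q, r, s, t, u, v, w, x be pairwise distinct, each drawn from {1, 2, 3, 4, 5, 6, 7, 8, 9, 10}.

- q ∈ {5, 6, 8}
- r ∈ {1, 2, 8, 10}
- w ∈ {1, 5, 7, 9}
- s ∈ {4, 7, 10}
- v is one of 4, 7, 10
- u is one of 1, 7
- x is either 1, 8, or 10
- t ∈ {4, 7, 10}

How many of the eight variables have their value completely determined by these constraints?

3

s, t, v share exactly the 3 values {4, 7, 10}; by pigeonhole those values go to them, so strike 4, 7, 10 from r, u, w, x.
u's domain is down to {1}, so u = 1. So r, w, x can't be 1.
That leaves x = 8. Eliminate 8 elsewhere: q, r.
That leaves r = 2.
Determined: r=2, u=1, x=8. The other variables each still have more than one consistent value. That makes 3.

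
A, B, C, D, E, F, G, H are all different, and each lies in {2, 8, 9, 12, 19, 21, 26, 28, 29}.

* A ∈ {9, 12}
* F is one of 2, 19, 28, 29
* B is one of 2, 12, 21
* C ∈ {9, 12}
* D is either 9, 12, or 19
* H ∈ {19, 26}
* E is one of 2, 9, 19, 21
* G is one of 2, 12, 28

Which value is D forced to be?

19

The 8 variables draw from only 8 values {2, 9, 12, 19, 21, 26, 28, 29}, so each is used; only H can be 26, hence H = 26.
The 7 still-open variables together cover exactly {2, 9, 12, 19, 21, 28, 29} — 7 values for 7 variables — and 29 appears only in F's list, so F = 29.
The 6 still-open variables draw from only 6 values {2, 9, 12, 19, 21, 28}, so each is used; only G can be 28, hence G = 28.
A and C share exactly the 2 values {9, 12}; by pigeonhole those values go to them, so strike 9, 12 from B, D, E.
So D = 19.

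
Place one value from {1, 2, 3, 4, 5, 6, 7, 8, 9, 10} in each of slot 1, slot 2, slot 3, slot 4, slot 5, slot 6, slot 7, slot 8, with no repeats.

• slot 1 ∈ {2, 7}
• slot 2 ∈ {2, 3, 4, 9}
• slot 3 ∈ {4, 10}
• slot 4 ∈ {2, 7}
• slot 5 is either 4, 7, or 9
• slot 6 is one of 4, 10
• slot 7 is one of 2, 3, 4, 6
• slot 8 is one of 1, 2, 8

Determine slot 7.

6

The 2 variables slot 1 and slot 4 are confined to {2, 7}, which locks those values in; drop them from slot 2, slot 5, slot 7, slot 8.
slot 3 and slot 6 between them cover only {4, 10} — a naked pair. Remove those values from slot 2, slot 5, slot 7.
slot 5's domain is down to {9}, so slot 5 = 9. So slot 2 can't be 9.
slot 2's domain is down to {3}, so slot 2 = 3. Remove 3 from slot 7.
So slot 7 = 6.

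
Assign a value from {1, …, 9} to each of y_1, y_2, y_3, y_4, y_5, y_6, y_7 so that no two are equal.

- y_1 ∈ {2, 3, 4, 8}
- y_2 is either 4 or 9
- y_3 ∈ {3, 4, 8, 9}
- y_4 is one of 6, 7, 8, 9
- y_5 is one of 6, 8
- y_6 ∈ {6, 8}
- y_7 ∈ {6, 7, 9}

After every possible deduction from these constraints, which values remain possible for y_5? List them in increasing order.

Among the 7 variables, 2 fits only y_1 (and all 7 values in {2, 3, 4, 6, 7, 8, 9} must be used), so y_1 = 2.
The 6 still-open variables draw from only 6 values {3, 4, 6, 7, 8, 9}, so each is used; only y_3 can be 3, hence y_3 = 3.
The 5 still-open variables together cover exactly {4, 6, 7, 8, 9} — 5 values for 5 variables — and 4 appears only in y_2's list, so y_2 = 4.
The 2 variables y_5 and y_6 are confined to {6, 8}, which locks those values in; drop them from y_4, y_7.
No further eliminations apply; y_5 can still be any of 6, 8.

6, 8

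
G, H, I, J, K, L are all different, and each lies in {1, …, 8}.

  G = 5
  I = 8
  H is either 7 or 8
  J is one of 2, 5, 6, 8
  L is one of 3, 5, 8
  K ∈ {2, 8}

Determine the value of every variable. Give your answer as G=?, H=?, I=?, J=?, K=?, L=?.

G's domain is down to {5}, so G = 5. Eliminate 5 elsewhere: J, L.
I's domain is down to {8}, so I = 8. So H, J, K, L can't be 8.
K's domain is down to {2}, so K = 2. Eliminate 2 elsewhere: J.
L has just one choice, so L = 3.
That leaves H = 7.
J must be 6 (only option left).

G=5, H=7, I=8, J=6, K=2, L=3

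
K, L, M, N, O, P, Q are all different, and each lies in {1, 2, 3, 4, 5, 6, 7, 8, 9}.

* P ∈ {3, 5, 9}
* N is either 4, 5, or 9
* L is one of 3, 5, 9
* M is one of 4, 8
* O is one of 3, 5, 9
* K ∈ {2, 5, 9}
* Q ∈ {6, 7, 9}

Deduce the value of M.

L, O, P share exactly the 3 values {3, 5, 9}; by pigeonhole those values go to them, so strike 3, 5, 9 from K, N, Q.
That leaves K = 2.
That leaves N = 4. Eliminate 4 elsewhere: M.
So M = 8.

8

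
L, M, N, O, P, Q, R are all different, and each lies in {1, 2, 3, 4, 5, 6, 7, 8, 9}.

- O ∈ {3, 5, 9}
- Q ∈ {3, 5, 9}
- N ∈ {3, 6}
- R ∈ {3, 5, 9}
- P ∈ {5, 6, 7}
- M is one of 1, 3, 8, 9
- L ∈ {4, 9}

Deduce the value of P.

O, Q, R between them cover only {3, 5, 9} — a naked triple. Remove those values from L, M, N, P.
L has just one choice, so L = 4.
N's domain is down to {6}, so N = 6. Remove 6 from P.
So P = 7.

7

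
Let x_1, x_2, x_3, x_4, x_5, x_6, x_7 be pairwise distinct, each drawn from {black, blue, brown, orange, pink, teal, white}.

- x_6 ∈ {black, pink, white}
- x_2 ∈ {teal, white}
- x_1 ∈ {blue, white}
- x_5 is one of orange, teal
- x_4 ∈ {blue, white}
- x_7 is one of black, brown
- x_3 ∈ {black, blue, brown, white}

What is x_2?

teal

The 7 variables together cover exactly {black, blue, brown, orange, pink, teal, white} — 7 values for 7 variables — and orange appears only in x_5's list, so x_5 = orange.
Among the 6 still-open variables, pink fits only x_6 (and all 6 values in {black, blue, brown, pink, teal, white} must be used), so x_6 = pink.
Among the 5 still-open variables, teal fits only x_2 (and all 5 values in {black, blue, brown, teal, white} must be used), so x_2 = teal.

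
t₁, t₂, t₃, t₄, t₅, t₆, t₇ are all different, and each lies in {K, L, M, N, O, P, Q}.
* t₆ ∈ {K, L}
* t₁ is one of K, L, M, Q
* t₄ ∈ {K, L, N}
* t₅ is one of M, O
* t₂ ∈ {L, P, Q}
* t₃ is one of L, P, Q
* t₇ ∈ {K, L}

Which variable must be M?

t₁

The 7 variables together cover exactly {K, L, M, N, O, P, Q} — 7 values for 7 variables — and N appears only in t₄'s list, so t₄ = N.
Among the 6 still-open variables, O fits only t₅ (and all 6 values in {K, L, M, O, P, Q} must be used), so t₅ = O.
Among the 5 still-open variables, M fits only t₁ (and all 5 values in {K, L, M, P, Q} must be used), so t₁ = M.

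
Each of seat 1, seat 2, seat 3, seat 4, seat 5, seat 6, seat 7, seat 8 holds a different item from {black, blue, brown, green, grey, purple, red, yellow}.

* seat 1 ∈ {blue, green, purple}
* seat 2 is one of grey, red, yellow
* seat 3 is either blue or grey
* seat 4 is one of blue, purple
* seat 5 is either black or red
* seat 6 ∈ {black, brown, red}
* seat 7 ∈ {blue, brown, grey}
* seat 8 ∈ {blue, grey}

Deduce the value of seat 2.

yellow

Among the 8 variables, green fits only seat 1 (and all 8 values in {black, blue, brown, green, grey, purple, red, yellow} must be used), so seat 1 = green.
The 7 still-open variables draw from only 7 values {black, blue, brown, grey, purple, red, yellow}, so each is used; only seat 4 can be purple, hence seat 4 = purple.
The 6 still-open variables draw from only 6 values {black, blue, brown, grey, red, yellow}, so each is used; only seat 2 can be yellow, hence seat 2 = yellow.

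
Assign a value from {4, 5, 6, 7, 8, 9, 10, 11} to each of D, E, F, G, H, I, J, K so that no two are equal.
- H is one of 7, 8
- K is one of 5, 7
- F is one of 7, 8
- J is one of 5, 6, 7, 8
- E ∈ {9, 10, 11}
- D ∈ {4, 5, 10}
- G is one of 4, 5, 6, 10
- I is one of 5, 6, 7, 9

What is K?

The 8 variables draw from only 8 values {4, 5, 6, 7, 8, 9, 10, 11}, so each is used; only E can be 11, hence E = 11.
Among the 7 still-open variables, 9 fits only I (and all 7 values in {4, 5, 6, 7, 8, 9, 10} must be used), so I = 9.
F and H between them cover only {7, 8} — a naked pair. Remove those values from J, K.
So K = 5.

5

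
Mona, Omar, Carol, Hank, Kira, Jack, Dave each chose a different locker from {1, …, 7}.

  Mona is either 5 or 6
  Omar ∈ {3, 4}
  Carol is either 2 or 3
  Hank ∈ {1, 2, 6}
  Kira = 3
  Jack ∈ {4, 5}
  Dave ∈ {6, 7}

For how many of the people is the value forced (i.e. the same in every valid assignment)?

7

Kira must be 3 (only option left). Eliminate 3 elsewhere: Omar, Carol.
Omar must be 4 (only option left). Remove 4 from Jack.
Carol's domain is down to {2}, so Carol = 2. So Hank can't be 2.
Jack must be 5 (only option left). Remove 5 from Mona.
Mona has just one choice, so Mona = 6. So Hank, Dave can't be 6.
Hank has just one choice, so Hank = 1.
Dave must be 7 (only option left).
Every person is fixed: Mona=6, Omar=4, Carol=2, Hank=1, Kira=3, Jack=5, Dave=7. That makes 7.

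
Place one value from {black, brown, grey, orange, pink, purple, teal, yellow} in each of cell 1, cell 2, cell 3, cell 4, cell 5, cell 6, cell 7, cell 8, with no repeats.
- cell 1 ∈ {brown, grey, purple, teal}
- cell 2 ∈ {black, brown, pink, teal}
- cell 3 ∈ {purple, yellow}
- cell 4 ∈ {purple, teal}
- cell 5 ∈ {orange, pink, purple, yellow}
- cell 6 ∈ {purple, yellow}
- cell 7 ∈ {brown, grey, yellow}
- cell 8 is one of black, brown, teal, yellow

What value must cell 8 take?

The 8 variables together cover exactly {black, brown, grey, orange, pink, purple, teal, yellow} — 8 values for 8 variables — and orange appears only in cell 5's list, so cell 5 = orange.
The 7 still-open variables together cover exactly {black, brown, grey, pink, purple, teal, yellow} — 7 values for 7 variables — and pink appears only in cell 2's list, so cell 2 = pink.
The 6 still-open variables draw from only 6 values {black, brown, grey, purple, teal, yellow}, so each is used; only cell 8 can be black, hence cell 8 = black.

black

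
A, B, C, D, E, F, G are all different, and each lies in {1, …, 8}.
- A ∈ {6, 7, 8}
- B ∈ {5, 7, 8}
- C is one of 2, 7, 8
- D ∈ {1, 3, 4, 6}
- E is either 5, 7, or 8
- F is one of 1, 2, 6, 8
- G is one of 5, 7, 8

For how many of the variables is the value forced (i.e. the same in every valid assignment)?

3

B, E, G share exactly the 3 values {5, 7, 8}; by pigeonhole those values go to them, so strike 5, 7, 8 from A, C, F.
A's domain is down to {6}, so A = 6. Remove 6 from D, F.
C has just one choice, so C = 2. Eliminate 2 elsewhere: F.
F's domain is down to {1}, so F = 1. So D can't be 1.
Determined: A=6, C=2, F=1. The other variables each still have more than one consistent value. That makes 3.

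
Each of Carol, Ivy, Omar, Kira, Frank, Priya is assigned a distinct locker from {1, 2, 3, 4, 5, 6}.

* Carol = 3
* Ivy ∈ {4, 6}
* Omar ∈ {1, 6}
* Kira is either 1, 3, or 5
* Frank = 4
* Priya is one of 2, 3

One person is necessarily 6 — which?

Carol must be 3 (only option left). Remove 3 from Kira, Priya.
Frank's domain is down to {4}, so Frank = 4. Remove 4 from Ivy.
So 6 goes to Ivy.

Ivy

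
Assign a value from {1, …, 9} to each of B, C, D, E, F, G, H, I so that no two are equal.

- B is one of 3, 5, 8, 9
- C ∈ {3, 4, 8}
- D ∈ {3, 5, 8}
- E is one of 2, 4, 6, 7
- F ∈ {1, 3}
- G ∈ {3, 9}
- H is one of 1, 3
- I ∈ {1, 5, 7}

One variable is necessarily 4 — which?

C

The 2 variables F and H are confined to {1, 3}, which locks those values in; drop them from B, C, D, G, I.
G's domain is down to {9}, so G = 9. So B can't be 9.
The 2 variables B and D are confined to {5, 8}, which locks those values in; drop them from C, I.
So 4 goes to C.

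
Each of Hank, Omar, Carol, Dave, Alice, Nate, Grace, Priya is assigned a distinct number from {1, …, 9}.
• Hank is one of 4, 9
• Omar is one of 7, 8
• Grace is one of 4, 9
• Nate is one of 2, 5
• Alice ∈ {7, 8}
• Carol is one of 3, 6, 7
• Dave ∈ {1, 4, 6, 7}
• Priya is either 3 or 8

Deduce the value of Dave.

Hank and Grace between them cover only {4, 9} — a naked pair. Remove those values from Dave.
The 2 variables Omar and Alice are confined to {7, 8}, which locks those values in; drop them from Carol, Dave, Priya.
That leaves Priya = 3. So Carol can't be 3.
Carol's domain is down to {6}, so Carol = 6. Strike 6 from Dave.
So Dave = 1.

1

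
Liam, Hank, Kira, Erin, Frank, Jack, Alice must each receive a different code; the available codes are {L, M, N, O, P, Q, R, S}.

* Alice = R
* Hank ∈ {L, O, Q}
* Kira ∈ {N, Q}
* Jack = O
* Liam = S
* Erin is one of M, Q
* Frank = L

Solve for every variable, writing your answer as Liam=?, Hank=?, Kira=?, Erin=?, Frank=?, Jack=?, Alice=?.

Liam's domain is down to {S}, so Liam = S.
Frank's domain is down to {L}, so Frank = L. Remove L from Hank.
Jack must be O (only option left). So Hank can't be O.
Alice's domain is down to {R}, so Alice = R.
That leaves Hank = Q. So Kira, Erin can't be Q.
Kira must be N (only option left).
Erin's domain is down to {M}, so Erin = M.

Liam=S, Hank=Q, Kira=N, Erin=M, Frank=L, Jack=O, Alice=R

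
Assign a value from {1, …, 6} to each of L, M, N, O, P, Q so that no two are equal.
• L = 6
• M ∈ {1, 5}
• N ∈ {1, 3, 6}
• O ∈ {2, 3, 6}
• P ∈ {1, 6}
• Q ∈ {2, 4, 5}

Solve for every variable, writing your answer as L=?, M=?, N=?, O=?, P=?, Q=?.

L has just one choice, so L = 6. So N, O, P can't be 6.
That leaves P = 1. So M, N can't be 1.
That leaves M = 5. Eliminate 5 elsewhere: Q.
That leaves N = 3. Strike 3 from O.
O has just one choice, so O = 2. Eliminate 2 elsewhere: Q.
Q has just one choice, so Q = 4.

L=6, M=5, N=3, O=2, P=1, Q=4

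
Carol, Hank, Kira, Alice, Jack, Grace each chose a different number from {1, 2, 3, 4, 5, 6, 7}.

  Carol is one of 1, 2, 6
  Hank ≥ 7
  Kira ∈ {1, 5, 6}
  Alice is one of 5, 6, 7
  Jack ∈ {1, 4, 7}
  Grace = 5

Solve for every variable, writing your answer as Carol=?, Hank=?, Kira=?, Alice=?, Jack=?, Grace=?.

Hank has just one choice, so Hank = 7. Strike 7 from Alice, Jack.
That leaves Grace = 5. Eliminate 5 elsewhere: Kira, Alice.
Alice must be 6 (only option left). Strike 6 from Carol, Kira.
Kira's domain is down to {1}, so Kira = 1. Remove 1 from Carol, Jack.
Jack must be 4 (only option left).
Carol's domain is down to {2}, so Carol = 2.

Carol=2, Hank=7, Kira=1, Alice=6, Jack=4, Grace=5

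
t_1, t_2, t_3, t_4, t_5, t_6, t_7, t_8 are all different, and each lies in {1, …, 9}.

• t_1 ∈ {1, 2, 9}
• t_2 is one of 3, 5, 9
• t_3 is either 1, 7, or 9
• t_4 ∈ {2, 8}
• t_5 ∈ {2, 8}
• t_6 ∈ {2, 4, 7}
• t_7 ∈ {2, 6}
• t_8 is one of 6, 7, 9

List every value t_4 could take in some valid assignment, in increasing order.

The 2 variables t_4 and t_5 are confined to {2, 8}, which locks those values in; drop them from t_1, t_6, t_7.
t_7 must be 6 (only option left). So t_8 can't be 6.
t_1, t_3, t_8 between them cover only {1, 7, 9} — a naked triple. Remove those values from t_2, t_6.
t_6 must be 4 (only option left).
No further eliminations apply; t_4 can still be any of 2, 8.

2, 8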